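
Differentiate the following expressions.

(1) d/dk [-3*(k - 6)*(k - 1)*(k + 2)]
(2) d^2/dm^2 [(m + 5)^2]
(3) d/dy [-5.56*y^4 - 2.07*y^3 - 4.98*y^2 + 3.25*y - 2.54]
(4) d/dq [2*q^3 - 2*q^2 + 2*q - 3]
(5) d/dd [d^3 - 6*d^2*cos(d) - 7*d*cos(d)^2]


(1) = -9*k^2 + 30*k + 24
(2) = 2
(3) = -22.24*y^3 - 6.21*y^2 - 9.96*y + 3.25
(4) = 6*q^2 - 4*q + 2
(5) = 6*d^2*sin(d) + 3*d^2 + 7*d*sin(2*d) - 12*d*cos(d) - 7*cos(d)^2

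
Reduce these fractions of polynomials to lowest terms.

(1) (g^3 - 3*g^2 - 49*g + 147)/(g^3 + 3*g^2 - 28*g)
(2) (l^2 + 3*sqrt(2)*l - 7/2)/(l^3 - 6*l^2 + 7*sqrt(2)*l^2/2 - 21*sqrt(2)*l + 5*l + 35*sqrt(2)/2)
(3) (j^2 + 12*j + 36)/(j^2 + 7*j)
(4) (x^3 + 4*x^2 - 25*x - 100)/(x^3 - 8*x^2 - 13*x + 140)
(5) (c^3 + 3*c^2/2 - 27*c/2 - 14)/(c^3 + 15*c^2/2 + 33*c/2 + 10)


(1) = (g^2 - 10*g + 21)/(g^2 - 4*g)
(2) = (4*l - 2*sqrt(2))/(4*l^2 - 24*l + 20)
(3) = (j^2 + 12*j + 36)/(j^2 + 7*j)
(4) = (x + 5)/(x - 7)
(5) = (2*c - 7)/(2*c + 5)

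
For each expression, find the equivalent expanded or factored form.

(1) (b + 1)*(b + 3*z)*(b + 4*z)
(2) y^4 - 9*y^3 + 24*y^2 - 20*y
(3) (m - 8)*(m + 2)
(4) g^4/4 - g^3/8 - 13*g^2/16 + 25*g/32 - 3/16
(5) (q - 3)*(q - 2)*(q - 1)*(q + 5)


(1) = b^3 + 7*b^2*z + b^2 + 12*b*z^2 + 7*b*z + 12*z^2
(2) = y*(y - 5)*(y - 2)^2
(3) = m^2 - 6*m - 16
(4) = (g/4 + 1/2)*(g - 3/2)*(g - 1/2)^2
(5) = q^4 - q^3 - 19*q^2 + 49*q - 30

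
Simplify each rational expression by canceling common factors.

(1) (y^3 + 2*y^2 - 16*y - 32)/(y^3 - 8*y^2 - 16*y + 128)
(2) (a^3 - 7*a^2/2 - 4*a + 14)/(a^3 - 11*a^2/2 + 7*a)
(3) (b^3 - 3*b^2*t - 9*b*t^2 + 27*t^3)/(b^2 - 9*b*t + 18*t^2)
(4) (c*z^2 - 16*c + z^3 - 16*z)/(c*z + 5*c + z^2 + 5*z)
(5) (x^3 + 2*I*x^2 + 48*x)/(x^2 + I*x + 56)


(1) = (y + 2)/(y - 8)
(2) = (a + 2)/a
(3) = (-b^2 + 9*t^2)/(-b + 6*t)
(4) = (z^2 - 16)/(z + 5)
(5) = (x^2 - 6*I*x)/(x - 7*I)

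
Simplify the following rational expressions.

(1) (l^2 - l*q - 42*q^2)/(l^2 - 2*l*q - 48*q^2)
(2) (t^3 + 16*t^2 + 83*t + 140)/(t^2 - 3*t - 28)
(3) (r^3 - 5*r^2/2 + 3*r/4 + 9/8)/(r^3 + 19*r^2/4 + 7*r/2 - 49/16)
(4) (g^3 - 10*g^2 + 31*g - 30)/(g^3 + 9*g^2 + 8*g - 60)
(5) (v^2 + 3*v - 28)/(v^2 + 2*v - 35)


(1) = (-l + 7*q)/(-l + 8*q)
(2) = (t^2 + 12*t + 35)/(t - 7)
(3) = (16*r^3 - 40*r^2 + 12*r + 18)/(16*r^3 + 76*r^2 + 56*r - 49)
(4) = (g^2 - 8*g + 15)/(g^2 + 11*g + 30)
(5) = (v - 4)/(v - 5)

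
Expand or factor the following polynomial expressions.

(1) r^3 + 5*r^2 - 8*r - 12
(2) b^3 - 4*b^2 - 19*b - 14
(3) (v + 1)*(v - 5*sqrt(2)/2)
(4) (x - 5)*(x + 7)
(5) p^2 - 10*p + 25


(1) = (r - 2)*(r + 1)*(r + 6)
(2) = (b - 7)*(b + 1)*(b + 2)
(3) = v^2 - 5*sqrt(2)*v/2 + v - 5*sqrt(2)/2
(4) = x^2 + 2*x - 35
(5) = (p - 5)^2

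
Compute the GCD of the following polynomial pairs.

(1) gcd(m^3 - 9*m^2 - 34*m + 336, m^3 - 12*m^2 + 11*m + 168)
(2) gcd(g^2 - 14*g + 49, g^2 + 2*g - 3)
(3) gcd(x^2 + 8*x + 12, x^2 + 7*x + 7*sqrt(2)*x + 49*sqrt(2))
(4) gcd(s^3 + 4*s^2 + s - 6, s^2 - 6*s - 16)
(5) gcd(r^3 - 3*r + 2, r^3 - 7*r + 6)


(1) = gcd((m - 8)*(m - 7)*(m + 6), (m - 8)*(m - 7)*(m + 3)) = m^2 - 15*m + 56
(2) = gcd((g - 7)^2, (g - 1)*(g + 3)) = 1
(3) = 1
(4) = s + 2
(5) = gcd((r - 1)^2*(r + 2), (r - 2)*(r - 1)*(r + 3)) = r - 1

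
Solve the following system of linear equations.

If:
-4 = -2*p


Then:
p = 2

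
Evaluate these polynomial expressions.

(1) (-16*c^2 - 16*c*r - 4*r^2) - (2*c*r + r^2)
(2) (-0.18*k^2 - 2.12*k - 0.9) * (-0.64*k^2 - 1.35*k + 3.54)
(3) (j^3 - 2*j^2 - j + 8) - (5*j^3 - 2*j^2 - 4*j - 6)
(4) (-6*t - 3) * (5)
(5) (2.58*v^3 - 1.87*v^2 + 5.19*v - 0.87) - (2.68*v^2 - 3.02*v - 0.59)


(1) = -16*c^2 - 18*c*r - 5*r^2
(2) = 0.1152*k^4 + 1.5998*k^3 + 2.8008*k^2 - 6.2898*k - 3.186
(3) = -4*j^3 + 3*j + 14
(4) = -30*t - 15
(5) = 2.58*v^3 - 4.55*v^2 + 8.21*v - 0.28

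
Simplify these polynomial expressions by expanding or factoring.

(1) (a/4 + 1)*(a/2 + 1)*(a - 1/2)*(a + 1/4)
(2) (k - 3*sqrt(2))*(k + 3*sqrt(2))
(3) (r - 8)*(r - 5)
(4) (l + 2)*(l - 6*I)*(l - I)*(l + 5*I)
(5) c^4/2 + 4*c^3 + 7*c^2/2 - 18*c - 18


(1) = a^4/8 + 23*a^3/32 + 51*a^2/64 - 11*a/32 - 1/8
(2) = k^2 - 18
(3) = r^2 - 13*r + 40
(4) = l^4 + 2*l^3 - 2*I*l^3 + 29*l^2 - 4*I*l^2 + 58*l - 30*I*l - 60*I
(5) = (c/2 + 1/2)*(c - 2)*(c + 3)*(c + 6)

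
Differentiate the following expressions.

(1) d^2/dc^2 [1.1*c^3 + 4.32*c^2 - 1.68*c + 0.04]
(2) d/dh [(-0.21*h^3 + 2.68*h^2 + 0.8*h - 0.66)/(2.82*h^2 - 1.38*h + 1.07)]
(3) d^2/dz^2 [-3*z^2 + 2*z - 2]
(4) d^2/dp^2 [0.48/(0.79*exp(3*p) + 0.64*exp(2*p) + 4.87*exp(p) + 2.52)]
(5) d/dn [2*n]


(1) = 6.6*c + 8.64
(2) = (-0.5922*h^4 + 0.5796*h^3 - 6.6285*h^2 + 9.4576*h - 0.0548)/(7.9524*h^4 - 7.7832*h^3 + 7.9392*h^2 - 2.9532*h + 1.1449)
(3) = -6
(4) = (0.48*(2.37*exp(2*p) + 1.28*exp(p) + 4.87)*(4.74*exp(2*p) + 2.56*exp(p) + 9.74)*exp(p) - (3.4128*exp(2*p) + 1.2288*exp(p) + 2.3376)*(0.79*exp(3*p) + 0.64*exp(2*p) + 4.87*exp(p) + 2.52))*exp(p)/(0.79*exp(3*p) + 0.64*exp(2*p) + 4.87*exp(p) + 2.52)^3
(5) = 2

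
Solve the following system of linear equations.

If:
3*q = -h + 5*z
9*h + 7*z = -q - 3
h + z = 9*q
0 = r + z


Then:
h = -7/26
q = -1/26
r = 1/13
z = -1/13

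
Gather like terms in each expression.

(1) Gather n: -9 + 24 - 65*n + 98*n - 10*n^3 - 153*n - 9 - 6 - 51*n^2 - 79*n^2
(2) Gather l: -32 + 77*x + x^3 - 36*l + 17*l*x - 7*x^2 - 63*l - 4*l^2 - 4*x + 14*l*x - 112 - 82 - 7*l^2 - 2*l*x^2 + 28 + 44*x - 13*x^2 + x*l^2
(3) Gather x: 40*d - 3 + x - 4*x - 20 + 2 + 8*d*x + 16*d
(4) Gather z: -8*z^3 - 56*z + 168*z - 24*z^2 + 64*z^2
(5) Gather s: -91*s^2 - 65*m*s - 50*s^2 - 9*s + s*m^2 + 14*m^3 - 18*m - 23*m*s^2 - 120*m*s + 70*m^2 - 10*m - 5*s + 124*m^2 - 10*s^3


(1) = -10*n^3 - 130*n^2 - 120*n
(2) = l^2*(x - 11) + l*(-2*x^2 + 31*x - 99) + x^3 - 20*x^2 + 117*x - 198
(3) = 56*d + x*(8*d - 3) - 21
(4) = -8*z^3 + 40*z^2 + 112*z
(5) = 14*m^3 + 194*m^2 - 28*m - 10*s^3 + s^2*(-23*m - 141) + s*(m^2 - 185*m - 14)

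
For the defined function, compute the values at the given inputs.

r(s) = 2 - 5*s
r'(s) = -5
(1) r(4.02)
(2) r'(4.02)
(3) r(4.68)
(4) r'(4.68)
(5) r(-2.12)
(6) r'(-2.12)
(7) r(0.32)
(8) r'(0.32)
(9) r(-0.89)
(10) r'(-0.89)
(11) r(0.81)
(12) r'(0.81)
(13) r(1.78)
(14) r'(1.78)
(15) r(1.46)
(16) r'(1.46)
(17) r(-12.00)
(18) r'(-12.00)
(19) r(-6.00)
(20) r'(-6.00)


(1) = -18.10
(2) = -5.00
(3) = -21.40
(4) = -5.00
(5) = 12.60
(6) = -5.00
(7) = 0.40
(8) = -5.00
(9) = 6.45
(10) = -5.00
(11) = -2.05
(12) = -5.00
(13) = -6.90
(14) = -5.00
(15) = -5.30
(16) = -5.00
(17) = 62.00
(18) = -5.00
(19) = 32.00
(20) = -5.00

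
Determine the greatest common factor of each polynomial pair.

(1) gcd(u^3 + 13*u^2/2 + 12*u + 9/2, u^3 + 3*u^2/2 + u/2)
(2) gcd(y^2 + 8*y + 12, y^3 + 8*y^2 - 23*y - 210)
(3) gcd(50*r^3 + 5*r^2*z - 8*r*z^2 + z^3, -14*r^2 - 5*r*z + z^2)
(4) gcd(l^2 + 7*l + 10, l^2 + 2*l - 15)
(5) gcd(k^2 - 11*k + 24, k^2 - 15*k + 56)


(1) = gcd((u + 1/2)*(u + 3)^2, u*(u + 1/2)*(u + 1)) = u + 1/2
(2) = gcd((y + 2)*(y + 6), (y - 5)*(y + 6)*(y + 7)) = y + 6
(3) = 2*r + z
(4) = l + 5
(5) = k - 8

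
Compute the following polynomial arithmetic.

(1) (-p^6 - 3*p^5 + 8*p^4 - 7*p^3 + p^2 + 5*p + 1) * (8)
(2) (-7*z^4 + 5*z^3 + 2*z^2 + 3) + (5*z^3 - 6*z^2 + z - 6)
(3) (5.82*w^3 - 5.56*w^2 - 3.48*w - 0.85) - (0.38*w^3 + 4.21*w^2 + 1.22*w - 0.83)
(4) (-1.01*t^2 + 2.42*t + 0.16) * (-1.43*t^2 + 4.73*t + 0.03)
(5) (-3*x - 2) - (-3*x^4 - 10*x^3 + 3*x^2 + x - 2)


(1) = -8*p^6 - 24*p^5 + 64*p^4 - 56*p^3 + 8*p^2 + 40*p + 8
(2) = -7*z^4 + 10*z^3 - 4*z^2 + z - 3
(3) = 5.44*w^3 - 9.77*w^2 - 4.7*w - 0.02
(4) = 1.4443*t^4 - 8.2379*t^3 + 11.1875*t^2 + 0.8294*t + 0.0048
(5) = 3*x^4 + 10*x^3 - 3*x^2 - 4*x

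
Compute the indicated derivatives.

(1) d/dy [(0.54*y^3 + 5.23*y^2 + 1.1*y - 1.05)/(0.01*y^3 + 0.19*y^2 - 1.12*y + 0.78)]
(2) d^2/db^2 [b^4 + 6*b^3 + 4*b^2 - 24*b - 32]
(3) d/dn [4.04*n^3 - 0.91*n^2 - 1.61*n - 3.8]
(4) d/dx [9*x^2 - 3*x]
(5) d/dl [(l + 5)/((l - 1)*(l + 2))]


(1) = (0.0503*y^4 - 1.2316*y^3 - 4.7715*y^2 + 8.5578*y - 0.318)/(0.0001*y^6 + 0.0038*y^5 + 0.0137*y^4 - 0.41*y^3 + 1.5508*y^2 - 1.7472*y + 0.6084)
(2) = 12*b^2 + 36*b + 8
(3) = 12.12*n^2 - 1.82*n - 1.61
(4) = 18*x - 3
(5) = (-l^2 - 10*l - 7)/(l^4 + 2*l^3 - 3*l^2 - 4*l + 4)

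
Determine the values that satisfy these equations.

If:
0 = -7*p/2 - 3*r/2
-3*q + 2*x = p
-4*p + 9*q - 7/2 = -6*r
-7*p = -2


Then:
p = 2/7
q = 121/126
r = -2/3
x = 19/12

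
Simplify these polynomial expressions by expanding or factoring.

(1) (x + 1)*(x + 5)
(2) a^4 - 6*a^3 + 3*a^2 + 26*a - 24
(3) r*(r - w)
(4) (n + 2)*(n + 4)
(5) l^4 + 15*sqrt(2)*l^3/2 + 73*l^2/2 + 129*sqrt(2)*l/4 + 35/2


(1) = x^2 + 6*x + 5
(2) = (a - 4)*(a - 3)*(a - 1)*(a + 2)
(3) = r^2 - r*w
(4) = n^2 + 6*n + 8
(5) = (l + sqrt(2)/2)*(l + sqrt(2))*(l + 5*sqrt(2)/2)*(l + 7*sqrt(2)/2)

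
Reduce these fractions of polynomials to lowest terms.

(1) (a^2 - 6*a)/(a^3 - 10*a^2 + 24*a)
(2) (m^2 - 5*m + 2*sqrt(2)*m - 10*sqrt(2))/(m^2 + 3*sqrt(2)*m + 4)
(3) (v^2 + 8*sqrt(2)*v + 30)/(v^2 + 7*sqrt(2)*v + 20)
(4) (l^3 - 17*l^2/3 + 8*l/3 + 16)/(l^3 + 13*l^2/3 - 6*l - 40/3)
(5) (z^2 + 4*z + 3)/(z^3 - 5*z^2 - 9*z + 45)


(1) = 1/(a - 4)
(2) = (m - 5)/(m + sqrt(2))
(3) = (v + 3*sqrt(2))/(v + 2*sqrt(2))
(4) = (l^2 - 7*l + 12)/(l^2 + 3*l - 10)
(5) = (z + 1)/(z^2 - 8*z + 15)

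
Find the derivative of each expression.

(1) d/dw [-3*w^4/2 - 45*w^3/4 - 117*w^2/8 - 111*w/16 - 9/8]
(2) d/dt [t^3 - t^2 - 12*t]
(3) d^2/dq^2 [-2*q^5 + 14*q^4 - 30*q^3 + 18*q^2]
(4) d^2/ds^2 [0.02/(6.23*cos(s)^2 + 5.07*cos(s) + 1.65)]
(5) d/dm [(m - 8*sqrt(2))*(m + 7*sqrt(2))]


(1) = -6*w^3 - 135*w^2/4 - 117*w/4 - 111/16
(2) = 3*t^2 - 2*t - 12
(3) = -40*q^3 + 168*q^2 - 180*q + 36
(4) = (-3.105032*(1 - cos(s)^2)^2 - 1.895166*cos(s)^3 - 1.244254*cos(s)^2 + 3.957642*cos(s) + 3.722048)/(6.23*cos(s)^2 + 5.07*cos(s) + 1.65)^3
(5) = 2*m - sqrt(2)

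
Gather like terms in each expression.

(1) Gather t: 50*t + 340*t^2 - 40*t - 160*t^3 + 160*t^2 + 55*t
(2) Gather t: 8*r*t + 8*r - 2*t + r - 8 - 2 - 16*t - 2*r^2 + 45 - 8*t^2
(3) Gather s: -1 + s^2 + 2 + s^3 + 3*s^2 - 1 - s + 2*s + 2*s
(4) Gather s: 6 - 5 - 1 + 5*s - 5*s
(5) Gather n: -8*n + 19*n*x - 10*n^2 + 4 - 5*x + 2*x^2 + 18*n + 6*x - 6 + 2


(1) = -160*t^3 + 500*t^2 + 65*t
(2) = -2*r^2 + 9*r - 8*t^2 + t*(8*r - 18) + 35
(3) = s^3 + 4*s^2 + 3*s
(4) = 0
(5) = -10*n^2 + n*(19*x + 10) + 2*x^2 + x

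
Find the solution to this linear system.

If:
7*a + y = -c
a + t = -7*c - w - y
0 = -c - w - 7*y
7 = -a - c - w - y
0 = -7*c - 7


Then:
a = -1/43
c = -1
t = 13
w = -307/43
y = 50/43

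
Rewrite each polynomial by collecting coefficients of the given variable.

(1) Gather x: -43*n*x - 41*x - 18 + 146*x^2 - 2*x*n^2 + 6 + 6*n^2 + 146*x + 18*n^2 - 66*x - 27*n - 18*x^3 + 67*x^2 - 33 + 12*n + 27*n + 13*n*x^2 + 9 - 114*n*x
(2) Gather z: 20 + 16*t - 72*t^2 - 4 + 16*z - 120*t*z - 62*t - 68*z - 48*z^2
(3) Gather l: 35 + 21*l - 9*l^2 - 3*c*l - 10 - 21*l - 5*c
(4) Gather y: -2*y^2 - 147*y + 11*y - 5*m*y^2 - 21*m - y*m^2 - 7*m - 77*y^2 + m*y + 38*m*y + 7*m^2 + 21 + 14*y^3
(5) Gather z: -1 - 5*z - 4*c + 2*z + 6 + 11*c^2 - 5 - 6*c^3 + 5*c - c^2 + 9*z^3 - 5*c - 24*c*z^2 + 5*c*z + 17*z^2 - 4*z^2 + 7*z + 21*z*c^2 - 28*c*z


(1) = 24*n^2 + 12*n - 18*x^3 + x^2*(13*n + 213) + x*(-2*n^2 - 157*n + 39) - 36
(2) = -72*t^2 - 46*t - 48*z^2 + z*(-120*t - 52) + 16
(3) = -3*c*l - 5*c - 9*l^2 + 25
(4) = 7*m^2 - 28*m + 14*y^3 + y^2*(-5*m - 79) + y*(-m^2 + 39*m - 136) + 21
(5) = -6*c^3 + 10*c^2 - 4*c + 9*z^3 + z^2*(13 - 24*c) + z*(21*c^2 - 23*c + 4)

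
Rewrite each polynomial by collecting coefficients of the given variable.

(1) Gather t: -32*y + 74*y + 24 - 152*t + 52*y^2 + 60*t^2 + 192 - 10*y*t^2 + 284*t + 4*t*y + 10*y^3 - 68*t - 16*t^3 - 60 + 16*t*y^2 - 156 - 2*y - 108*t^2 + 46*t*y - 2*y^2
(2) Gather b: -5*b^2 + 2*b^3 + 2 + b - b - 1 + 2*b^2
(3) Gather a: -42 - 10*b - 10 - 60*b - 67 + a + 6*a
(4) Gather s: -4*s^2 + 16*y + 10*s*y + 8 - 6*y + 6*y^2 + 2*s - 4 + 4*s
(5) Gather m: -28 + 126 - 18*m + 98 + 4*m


(1) = -16*t^3 + t^2*(-10*y - 48) + t*(16*y^2 + 50*y + 64) + 10*y^3 + 50*y^2 + 40*y
(2) = 2*b^3 - 3*b^2 + 1
(3) = 7*a - 70*b - 119
(4) = -4*s^2 + s*(10*y + 6) + 6*y^2 + 10*y + 4
(5) = 196 - 14*m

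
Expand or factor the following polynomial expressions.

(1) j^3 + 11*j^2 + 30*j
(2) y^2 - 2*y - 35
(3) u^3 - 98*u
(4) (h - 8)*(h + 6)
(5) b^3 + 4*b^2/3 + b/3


(1) = j*(j + 5)*(j + 6)
(2) = (y - 7)*(y + 5)
(3) = u*(u - 7*sqrt(2))*(u + 7*sqrt(2))
(4) = h^2 - 2*h - 48
(5) = b*(b + 1/3)*(b + 1)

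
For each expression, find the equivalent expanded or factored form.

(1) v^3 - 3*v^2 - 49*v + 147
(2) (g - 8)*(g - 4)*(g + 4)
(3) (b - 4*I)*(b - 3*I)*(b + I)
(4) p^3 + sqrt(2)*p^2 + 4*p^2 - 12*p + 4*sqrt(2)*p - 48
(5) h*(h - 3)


(1) = (v - 7)*(v - 3)*(v + 7)
(2) = g^3 - 8*g^2 - 16*g + 128
(3) = b^3 - 6*I*b^2 - 5*b - 12*I
(4) = (p + 4)*(p - 2*sqrt(2))*(p + 3*sqrt(2))
(5) = h^2 - 3*h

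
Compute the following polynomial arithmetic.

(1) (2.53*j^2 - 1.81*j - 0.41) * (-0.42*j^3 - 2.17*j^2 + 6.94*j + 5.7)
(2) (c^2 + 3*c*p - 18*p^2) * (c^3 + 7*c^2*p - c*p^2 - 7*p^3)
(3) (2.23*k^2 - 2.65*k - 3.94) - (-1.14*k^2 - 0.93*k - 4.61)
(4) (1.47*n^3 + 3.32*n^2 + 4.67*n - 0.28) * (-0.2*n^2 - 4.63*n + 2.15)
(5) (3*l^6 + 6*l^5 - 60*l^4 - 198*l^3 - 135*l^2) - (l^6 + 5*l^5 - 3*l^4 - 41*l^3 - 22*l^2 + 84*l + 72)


(1) = -1.0626*j^5 - 4.7299*j^4 + 21.6581*j^3 + 2.7493*j^2 - 13.1624*j - 2.337
(2) = c^5 + 10*c^4*p + 2*c^3*p^2 - 136*c^2*p^3 - 3*c*p^4 + 126*p^5
(3) = 3.37*k^2 - 1.72*k + 0.67
(4) = -0.294*n^5 - 7.4701*n^4 - 13.1451*n^3 - 14.4281*n^2 + 11.3369*n - 0.602
(5) = 2*l^6 + l^5 - 57*l^4 - 157*l^3 - 113*l^2 - 84*l - 72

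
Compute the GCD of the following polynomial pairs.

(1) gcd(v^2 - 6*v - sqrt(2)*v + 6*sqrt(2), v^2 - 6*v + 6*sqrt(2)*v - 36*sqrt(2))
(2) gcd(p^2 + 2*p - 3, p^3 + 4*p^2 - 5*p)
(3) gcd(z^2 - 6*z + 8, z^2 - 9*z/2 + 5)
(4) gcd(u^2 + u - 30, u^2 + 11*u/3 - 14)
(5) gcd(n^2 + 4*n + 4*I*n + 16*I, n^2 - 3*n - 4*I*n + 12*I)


(1) = gcd((v - 6)*(v - sqrt(2)), (v - 6)*(v + 6*sqrt(2))) = v - 6
(2) = gcd((p - 1)*(p + 3), p*(p - 1)*(p + 5)) = p - 1
(3) = gcd((z - 4)*(z - 2), (z - 5/2)*(z - 2)) = z - 2
(4) = u + 6
(5) = gcd((n + 4)*(n + 4*I), (n - 3)*(n - 4*I)) = 1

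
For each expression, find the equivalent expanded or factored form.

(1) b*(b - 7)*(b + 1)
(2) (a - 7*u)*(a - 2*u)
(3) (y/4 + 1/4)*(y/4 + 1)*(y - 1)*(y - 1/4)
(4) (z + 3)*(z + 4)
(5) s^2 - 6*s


(1) = b^3 - 6*b^2 - 7*b
(2) = a^2 - 9*a*u + 14*u^2
(3) = y^4/16 + 15*y^3/64 - y^2/8 - 15*y/64 + 1/16
(4) = z^2 + 7*z + 12
(5) = s*(s - 6)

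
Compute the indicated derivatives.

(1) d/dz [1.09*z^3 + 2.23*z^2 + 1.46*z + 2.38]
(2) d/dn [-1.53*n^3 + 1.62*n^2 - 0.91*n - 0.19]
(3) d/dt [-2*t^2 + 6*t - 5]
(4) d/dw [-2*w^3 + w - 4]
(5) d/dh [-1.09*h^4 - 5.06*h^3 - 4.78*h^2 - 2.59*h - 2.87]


(1) = 3.27*z^2 + 4.46*z + 1.46
(2) = -4.59*n^2 + 3.24*n - 0.91
(3) = 6 - 4*t
(4) = 1 - 6*w^2
(5) = -4.36*h^3 - 15.18*h^2 - 9.56*h - 2.59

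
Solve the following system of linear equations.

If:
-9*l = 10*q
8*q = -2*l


Then:
l = 0
q = 0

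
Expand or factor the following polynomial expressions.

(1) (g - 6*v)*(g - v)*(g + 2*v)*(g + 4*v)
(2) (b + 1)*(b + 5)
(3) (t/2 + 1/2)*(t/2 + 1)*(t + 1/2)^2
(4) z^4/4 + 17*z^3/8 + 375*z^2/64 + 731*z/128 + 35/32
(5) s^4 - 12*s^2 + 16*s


(1) = g^4 - g^3*v - 28*g^2*v^2 - 20*g*v^3 + 48*v^4
(2) = b^2 + 6*b + 5
(3) = t^4/4 + t^3 + 21*t^2/16 + 11*t/16 + 1/8
(4) = (z/4 + 1)*(z + 1/4)*(z + 7/4)*(z + 5/2)
(5) = s*(s - 2)^2*(s + 4)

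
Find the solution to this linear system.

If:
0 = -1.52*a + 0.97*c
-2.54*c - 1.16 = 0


Then:
a = -0.29
c = -0.46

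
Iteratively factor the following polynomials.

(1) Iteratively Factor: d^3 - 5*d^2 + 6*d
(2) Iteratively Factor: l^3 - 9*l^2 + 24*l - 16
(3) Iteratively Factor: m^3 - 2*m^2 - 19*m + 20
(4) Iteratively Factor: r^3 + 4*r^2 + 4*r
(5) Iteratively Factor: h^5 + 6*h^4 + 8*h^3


(1) = (d)*(d^2 - 5*d + 6) = d*(d - 3)*(d - 2)
(2) = (l - 1)*(l^2 - 8*l + 16) = (l - 4)*(l - 1)*(l - 4)
(3) = (m - 5)*(m^2 + 3*m - 4) = (m - 5)*(m - 1)*(m + 4)
(4) = (r)*(r^2 + 4*r + 4) = r*(r + 2)*(r + 2)
(5) = (h + 4)*(h^4 + 2*h^3) = h*(h + 4)*(h^3 + 2*h^2) = h^2*(h + 4)*(h^2 + 2*h) = h^3*(h + 4)*(h + 2)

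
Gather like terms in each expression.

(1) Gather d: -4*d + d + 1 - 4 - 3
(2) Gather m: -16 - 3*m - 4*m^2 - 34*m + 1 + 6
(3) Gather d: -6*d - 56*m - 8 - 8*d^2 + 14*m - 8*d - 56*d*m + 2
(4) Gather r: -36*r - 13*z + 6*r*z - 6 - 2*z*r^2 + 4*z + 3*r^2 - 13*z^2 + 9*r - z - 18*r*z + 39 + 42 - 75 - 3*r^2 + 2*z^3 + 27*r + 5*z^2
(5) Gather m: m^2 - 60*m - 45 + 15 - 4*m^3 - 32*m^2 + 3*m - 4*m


(1) = -3*d - 6
(2) = -4*m^2 - 37*m - 9
(3) = -8*d^2 + d*(-56*m - 14) - 42*m - 6
(4) = -2*r^2*z - 12*r*z + 2*z^3 - 8*z^2 - 10*z
(5) = -4*m^3 - 31*m^2 - 61*m - 30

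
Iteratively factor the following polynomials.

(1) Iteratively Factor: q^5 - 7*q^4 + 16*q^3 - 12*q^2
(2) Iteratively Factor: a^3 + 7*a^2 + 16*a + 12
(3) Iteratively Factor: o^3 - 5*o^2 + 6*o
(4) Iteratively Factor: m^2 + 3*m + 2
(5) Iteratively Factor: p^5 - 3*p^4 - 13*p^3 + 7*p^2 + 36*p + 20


(1) = (q - 2)*(q^4 - 5*q^3 + 6*q^2) = q*(q - 2)*(q^3 - 5*q^2 + 6*q) = q^2*(q - 2)*(q^2 - 5*q + 6) = q^2*(q - 2)^2*(q - 3)
(2) = (a + 2)*(a^2 + 5*a + 6) = (a + 2)*(a + 3)*(a + 2)
(3) = (o - 2)*(o^2 - 3*o) = o*(o - 2)*(o - 3)
(4) = (m + 2)*(m + 1)
(5) = (p + 2)*(p^4 - 5*p^3 - 3*p^2 + 13*p + 10) = (p - 5)*(p + 2)*(p^3 - 3*p - 2) = (p - 5)*(p + 1)*(p + 2)*(p^2 - p - 2) = (p - 5)*(p - 2)*(p + 1)*(p + 2)*(p + 1)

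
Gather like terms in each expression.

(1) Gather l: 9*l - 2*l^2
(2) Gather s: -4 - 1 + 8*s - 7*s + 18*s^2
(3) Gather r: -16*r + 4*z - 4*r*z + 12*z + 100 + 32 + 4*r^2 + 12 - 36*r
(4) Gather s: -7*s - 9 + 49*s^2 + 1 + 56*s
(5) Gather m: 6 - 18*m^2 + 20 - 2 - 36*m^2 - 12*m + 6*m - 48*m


(1) = -2*l^2 + 9*l
(2) = 18*s^2 + s - 5
(3) = 4*r^2 + r*(-4*z - 52) + 16*z + 144
(4) = 49*s^2 + 49*s - 8
(5) = -54*m^2 - 54*m + 24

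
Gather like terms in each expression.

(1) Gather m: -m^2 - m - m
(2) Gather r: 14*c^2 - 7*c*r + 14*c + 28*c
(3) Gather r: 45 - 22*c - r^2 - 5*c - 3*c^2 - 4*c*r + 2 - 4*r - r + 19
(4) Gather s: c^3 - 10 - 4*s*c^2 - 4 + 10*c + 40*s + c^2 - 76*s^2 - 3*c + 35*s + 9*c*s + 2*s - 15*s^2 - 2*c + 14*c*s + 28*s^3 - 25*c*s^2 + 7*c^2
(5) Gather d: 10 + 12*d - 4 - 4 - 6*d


(1) = -m^2 - 2*m
(2) = 14*c^2 - 7*c*r + 42*c
(3) = -3*c^2 - 27*c - r^2 + r*(-4*c - 5) + 66
(4) = c^3 + 8*c^2 + 5*c + 28*s^3 + s^2*(-25*c - 91) + s*(-4*c^2 + 23*c + 77) - 14
(5) = 6*d + 2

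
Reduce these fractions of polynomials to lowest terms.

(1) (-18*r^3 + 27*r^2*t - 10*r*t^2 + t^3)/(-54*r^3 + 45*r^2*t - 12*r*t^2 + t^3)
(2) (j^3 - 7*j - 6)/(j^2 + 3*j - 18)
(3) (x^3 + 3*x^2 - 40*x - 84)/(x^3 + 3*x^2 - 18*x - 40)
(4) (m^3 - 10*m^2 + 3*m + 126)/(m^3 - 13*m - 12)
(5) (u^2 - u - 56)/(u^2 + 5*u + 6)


(1) = (r - t)/(3*r - t)
(2) = (j^2 + 3*j + 2)/(j + 6)
(3) = (x^2 + x - 42)/(x^2 + x - 20)
(4) = (m^2 - 13*m + 42)/(m^2 - 3*m - 4)
(5) = (u^2 - u - 56)/(u^2 + 5*u + 6)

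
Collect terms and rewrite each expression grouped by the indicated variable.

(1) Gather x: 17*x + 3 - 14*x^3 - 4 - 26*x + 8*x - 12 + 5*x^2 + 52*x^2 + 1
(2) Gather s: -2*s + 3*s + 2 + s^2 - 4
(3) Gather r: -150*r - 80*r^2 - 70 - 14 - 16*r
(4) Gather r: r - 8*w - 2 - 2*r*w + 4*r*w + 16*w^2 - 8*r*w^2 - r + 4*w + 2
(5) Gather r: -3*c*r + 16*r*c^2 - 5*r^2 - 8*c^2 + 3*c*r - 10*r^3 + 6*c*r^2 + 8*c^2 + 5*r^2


(1) = -14*x^3 + 57*x^2 - x - 12
(2) = s^2 + s - 2
(3) = -80*r^2 - 166*r - 84
(4) = r*(-8*w^2 + 2*w) + 16*w^2 - 4*w
(5) = 16*c^2*r + 6*c*r^2 - 10*r^3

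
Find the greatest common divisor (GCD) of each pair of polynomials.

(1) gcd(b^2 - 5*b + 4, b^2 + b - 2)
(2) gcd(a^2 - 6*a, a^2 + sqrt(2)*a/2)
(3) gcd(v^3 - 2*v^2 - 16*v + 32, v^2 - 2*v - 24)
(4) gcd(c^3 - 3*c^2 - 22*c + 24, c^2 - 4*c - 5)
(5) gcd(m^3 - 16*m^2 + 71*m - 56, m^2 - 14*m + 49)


(1) = b - 1
(2) = a
(3) = gcd((v - 4)*(v - 2)*(v + 4), (v - 6)*(v + 4)) = v + 4
(4) = gcd((c - 6)*(c - 1)*(c + 4), (c - 5)*(c + 1)) = 1
(5) = gcd((m - 8)*(m - 7)*(m - 1), (m - 7)^2) = m - 7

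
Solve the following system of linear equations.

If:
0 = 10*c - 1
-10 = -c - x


Then:
c = 1/10
x = 99/10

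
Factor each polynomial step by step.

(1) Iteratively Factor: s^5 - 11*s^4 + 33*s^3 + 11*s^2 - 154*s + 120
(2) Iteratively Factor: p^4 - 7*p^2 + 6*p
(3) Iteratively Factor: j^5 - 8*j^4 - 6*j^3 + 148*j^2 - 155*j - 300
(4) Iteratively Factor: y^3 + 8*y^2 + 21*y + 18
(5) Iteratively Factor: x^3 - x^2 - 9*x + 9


(1) = (s - 5)*(s^4 - 6*s^3 + 3*s^2 + 26*s - 24) = (s - 5)*(s + 2)*(s^3 - 8*s^2 + 19*s - 12) = (s - 5)*(s - 3)*(s + 2)*(s^2 - 5*s + 4) = (s - 5)*(s - 3)*(s - 1)*(s + 2)*(s - 4)
(2) = (p - 1)*(p^3 + p^2 - 6*p) = (p - 1)*(p + 3)*(p^2 - 2*p) = p*(p - 1)*(p + 3)*(p - 2)
(3) = (j + 1)*(j^4 - 9*j^3 + 3*j^2 + 145*j - 300) = (j - 3)*(j + 1)*(j^3 - 6*j^2 - 15*j + 100) = (j - 3)*(j + 1)*(j + 4)*(j^2 - 10*j + 25) = (j - 5)*(j - 3)*(j + 1)*(j + 4)*(j - 5)
(4) = (y + 3)*(y^2 + 5*y + 6) = (y + 2)*(y + 3)*(y + 3)
(5) = (x - 1)*(x^2 - 9) = (x - 3)*(x - 1)*(x + 3)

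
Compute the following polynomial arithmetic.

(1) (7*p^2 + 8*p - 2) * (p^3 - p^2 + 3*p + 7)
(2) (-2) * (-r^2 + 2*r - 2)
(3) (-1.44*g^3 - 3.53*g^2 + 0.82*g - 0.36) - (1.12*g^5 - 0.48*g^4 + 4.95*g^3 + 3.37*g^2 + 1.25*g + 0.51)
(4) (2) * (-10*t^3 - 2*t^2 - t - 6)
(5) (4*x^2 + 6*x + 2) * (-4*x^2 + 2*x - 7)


(1) = 7*p^5 + p^4 + 11*p^3 + 75*p^2 + 50*p - 14
(2) = 2*r^2 - 4*r + 4
(3) = -1.12*g^5 + 0.48*g^4 - 6.39*g^3 - 6.9*g^2 - 0.43*g - 0.87
(4) = -20*t^3 - 4*t^2 - 2*t - 12
(5) = -16*x^4 - 16*x^3 - 24*x^2 - 38*x - 14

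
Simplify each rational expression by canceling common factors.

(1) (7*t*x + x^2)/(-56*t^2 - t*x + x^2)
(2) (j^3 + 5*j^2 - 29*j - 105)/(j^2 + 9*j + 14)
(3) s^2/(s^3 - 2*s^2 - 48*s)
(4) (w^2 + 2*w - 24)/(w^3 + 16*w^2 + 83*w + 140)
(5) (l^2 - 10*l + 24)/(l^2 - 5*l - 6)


(1) = x/(-8*t + x)
(2) = (j^2 - 2*j - 15)/(j + 2)
(3) = s/(s^2 - 2*s - 48)
(4) = (w^2 + 2*w - 24)/(w^3 + 16*w^2 + 83*w + 140)
(5) = (l - 4)/(l + 1)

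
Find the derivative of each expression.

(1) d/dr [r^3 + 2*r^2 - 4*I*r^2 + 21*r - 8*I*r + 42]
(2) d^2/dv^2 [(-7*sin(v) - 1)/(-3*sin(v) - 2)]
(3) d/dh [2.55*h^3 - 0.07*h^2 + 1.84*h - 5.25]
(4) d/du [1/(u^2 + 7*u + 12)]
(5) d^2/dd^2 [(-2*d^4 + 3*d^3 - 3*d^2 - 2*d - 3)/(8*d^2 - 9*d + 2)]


(1) = 3*r^2 + r*(4 - 8*I) + 21 - 8*I
(2) = 11*(3*sin(v)^2 - 2*sin(v) - 6)/(3*sin(v) + 2)^3
(3) = 7.65*h^2 - 0.14*h + 1.84
(4) = (-2*u - 7)/(u^2 + 7*u + 12)^2
(5) = 2*(-128*d^6 + 432*d^5 - 582*d^4 + 139*d^3 - 642*d^2 + 780*d - 243)/(512*d^6 - 1728*d^5 + 2328*d^4 - 1593*d^3 + 582*d^2 - 108*d + 8)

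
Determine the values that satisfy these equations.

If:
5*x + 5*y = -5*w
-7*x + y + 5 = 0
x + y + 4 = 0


Then:
w = 4
x = 1/8
y = -33/8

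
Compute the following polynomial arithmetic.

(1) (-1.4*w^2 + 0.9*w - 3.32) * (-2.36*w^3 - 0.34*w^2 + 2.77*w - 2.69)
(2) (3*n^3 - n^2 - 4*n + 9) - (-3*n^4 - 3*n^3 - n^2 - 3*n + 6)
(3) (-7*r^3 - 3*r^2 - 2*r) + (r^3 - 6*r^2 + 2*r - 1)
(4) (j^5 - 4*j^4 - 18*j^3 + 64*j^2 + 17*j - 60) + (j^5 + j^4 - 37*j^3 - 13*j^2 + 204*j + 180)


(1) = 3.304*w^5 - 1.648*w^4 + 3.6512*w^3 + 7.3878*w^2 - 11.6174*w + 8.9308
(2) = 3*n^4 + 6*n^3 - n + 3
(3) = -6*r^3 - 9*r^2 - 1
(4) = 2*j^5 - 3*j^4 - 55*j^3 + 51*j^2 + 221*j + 120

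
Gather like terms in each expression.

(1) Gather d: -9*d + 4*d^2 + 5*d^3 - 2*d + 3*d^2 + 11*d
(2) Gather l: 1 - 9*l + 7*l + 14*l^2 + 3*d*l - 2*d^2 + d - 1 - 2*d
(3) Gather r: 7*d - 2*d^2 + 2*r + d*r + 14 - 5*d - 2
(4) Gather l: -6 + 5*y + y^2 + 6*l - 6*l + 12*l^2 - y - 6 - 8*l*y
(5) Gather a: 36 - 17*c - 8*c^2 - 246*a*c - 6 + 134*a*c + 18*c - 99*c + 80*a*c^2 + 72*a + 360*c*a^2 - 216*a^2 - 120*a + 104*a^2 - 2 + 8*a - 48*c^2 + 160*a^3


(1) = 5*d^3 + 7*d^2
(2) = -2*d^2 - d + 14*l^2 + l*(3*d - 2)
(3) = -2*d^2 + 2*d + r*(d + 2) + 12
(4) = 12*l^2 - 8*l*y + y^2 + 4*y - 12
(5) = 160*a^3 + a^2*(360*c - 112) + a*(80*c^2 - 112*c - 40) - 56*c^2 - 98*c + 28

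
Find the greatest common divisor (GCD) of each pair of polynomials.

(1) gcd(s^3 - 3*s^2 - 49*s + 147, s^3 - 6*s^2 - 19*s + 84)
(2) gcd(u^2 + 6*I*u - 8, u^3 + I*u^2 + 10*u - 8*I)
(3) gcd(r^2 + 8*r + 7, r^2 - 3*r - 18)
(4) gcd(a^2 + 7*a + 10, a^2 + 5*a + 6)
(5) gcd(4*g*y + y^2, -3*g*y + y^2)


(1) = s^2 - 10*s + 21
(2) = u + 4*I
(3) = gcd((r + 1)*(r + 7), (r - 6)*(r + 3)) = 1
(4) = a + 2
(5) = gcd(y*(4*g + y), y*(-3*g + y)) = y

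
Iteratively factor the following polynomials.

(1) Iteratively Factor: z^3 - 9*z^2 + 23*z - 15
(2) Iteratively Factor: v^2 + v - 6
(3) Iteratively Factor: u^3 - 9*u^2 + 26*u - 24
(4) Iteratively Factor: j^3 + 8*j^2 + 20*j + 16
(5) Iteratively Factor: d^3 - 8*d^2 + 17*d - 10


(1) = (z - 1)*(z^2 - 8*z + 15) = (z - 5)*(z - 1)*(z - 3)
(2) = (v + 3)*(v - 2)
(3) = (u - 2)*(u^2 - 7*u + 12) = (u - 4)*(u - 2)*(u - 3)
(4) = (j + 2)*(j^2 + 6*j + 8) = (j + 2)*(j + 4)*(j + 2)
(5) = (d - 5)*(d^2 - 3*d + 2) = (d - 5)*(d - 2)*(d - 1)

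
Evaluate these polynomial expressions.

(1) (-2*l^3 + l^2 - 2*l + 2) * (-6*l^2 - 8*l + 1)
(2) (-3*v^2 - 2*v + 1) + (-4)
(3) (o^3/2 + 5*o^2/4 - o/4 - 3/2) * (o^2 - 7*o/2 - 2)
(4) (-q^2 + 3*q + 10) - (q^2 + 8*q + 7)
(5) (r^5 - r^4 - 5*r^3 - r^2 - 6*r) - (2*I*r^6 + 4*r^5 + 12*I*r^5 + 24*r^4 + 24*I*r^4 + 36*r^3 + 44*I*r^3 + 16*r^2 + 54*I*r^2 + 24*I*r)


(1) = 12*l^5 + 10*l^4 + 2*l^3 + 5*l^2 - 18*l + 2
(2) = -3*v^2 - 2*v - 3
(3) = o^5/2 - o^4/2 - 45*o^3/8 - 25*o^2/8 + 23*o/4 + 3
(4) = -2*q^2 - 5*q + 3
(5) = -2*I*r^6 - 3*r^5 - 12*I*r^5 - 25*r^4 - 24*I*r^4 - 41*r^3 - 44*I*r^3 - 17*r^2 - 54*I*r^2 - 6*r - 24*I*r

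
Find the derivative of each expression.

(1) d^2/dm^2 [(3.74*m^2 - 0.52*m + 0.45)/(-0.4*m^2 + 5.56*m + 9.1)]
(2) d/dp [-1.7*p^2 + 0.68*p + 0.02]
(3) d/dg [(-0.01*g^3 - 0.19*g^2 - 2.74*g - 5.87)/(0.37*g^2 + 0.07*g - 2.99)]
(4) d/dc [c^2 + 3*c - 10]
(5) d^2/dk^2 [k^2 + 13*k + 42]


(1) = (-16.46912*m^3 - 82.1136*m^2 + 17.3616*m - 703.13688)/(0.064*m^6 - 2.6688*m^5 + 32.72832*m^4 - 50.449216*m^3 - 744.56928*m^2 - 1381.2708*m - 753.571)
(2) = 0.68 - 3.4*p
(3) = (-0.0037*g^4 - 0.0014*g^3 + 1.0902*g^2 + 5.48*g + 8.6035)/(0.1369*g^4 + 0.0518*g^3 - 2.2077*g^2 - 0.4186*g + 8.9401)
(4) = 2*c + 3
(5) = 2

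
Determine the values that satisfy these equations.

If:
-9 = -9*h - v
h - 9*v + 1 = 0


Then:
h = 40/41
v = 9/41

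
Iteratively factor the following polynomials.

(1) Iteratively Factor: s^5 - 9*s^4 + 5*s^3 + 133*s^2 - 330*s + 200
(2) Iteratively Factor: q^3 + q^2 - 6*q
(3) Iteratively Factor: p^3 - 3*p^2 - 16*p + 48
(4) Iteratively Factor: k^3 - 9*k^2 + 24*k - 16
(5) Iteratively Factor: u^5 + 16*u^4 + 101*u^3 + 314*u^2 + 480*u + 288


(1) = (s + 4)*(s^4 - 13*s^3 + 57*s^2 - 95*s + 50) = (s - 5)*(s + 4)*(s^3 - 8*s^2 + 17*s - 10) = (s - 5)*(s - 1)*(s + 4)*(s^2 - 7*s + 10) = (s - 5)^2*(s - 1)*(s + 4)*(s - 2)
(2) = (q)*(q^2 + q - 6) = q*(q + 3)*(q - 2)
(3) = (p + 4)*(p^2 - 7*p + 12) = (p - 4)*(p + 4)*(p - 3)
(4) = (k - 4)*(k^2 - 5*k + 4) = (k - 4)^2*(k - 1)
(5) = (u + 3)*(u^4 + 13*u^3 + 62*u^2 + 128*u + 96) = (u + 3)*(u + 4)*(u^3 + 9*u^2 + 26*u + 24) = (u + 3)*(u + 4)^2*(u^2 + 5*u + 6) = (u + 3)^2*(u + 4)^2*(u + 2)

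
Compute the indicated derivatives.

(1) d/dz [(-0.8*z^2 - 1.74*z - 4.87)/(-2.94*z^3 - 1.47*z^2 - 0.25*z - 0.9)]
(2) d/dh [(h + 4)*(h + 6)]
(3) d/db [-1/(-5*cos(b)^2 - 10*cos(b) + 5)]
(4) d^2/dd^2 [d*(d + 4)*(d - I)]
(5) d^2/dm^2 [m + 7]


(1) = (-2.352*z^4 - 10.2312*z^3 - 45.3112*z^2 - 12.8778*z + 0.3485)/(8.6436*z^6 + 8.6436*z^5 + 3.6309*z^4 + 6.027*z^3 + 2.7085*z^2 + 0.45*z + 0.81)
(2) = 2*h + 10
(3) = 2*(cos(b) + 1)*sin(b)/(5*(-sin(b)^2 + 2*cos(b))^2)
(4) = 6*d + 8 - 2*I
(5) = 0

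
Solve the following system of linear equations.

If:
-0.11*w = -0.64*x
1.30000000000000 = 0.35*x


Then:
w = 21.61
x = 3.71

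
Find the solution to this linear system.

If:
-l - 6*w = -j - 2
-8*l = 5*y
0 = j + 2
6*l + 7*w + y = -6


Then:
j = -2
l = -180/97
w = 30/97
y = 288/97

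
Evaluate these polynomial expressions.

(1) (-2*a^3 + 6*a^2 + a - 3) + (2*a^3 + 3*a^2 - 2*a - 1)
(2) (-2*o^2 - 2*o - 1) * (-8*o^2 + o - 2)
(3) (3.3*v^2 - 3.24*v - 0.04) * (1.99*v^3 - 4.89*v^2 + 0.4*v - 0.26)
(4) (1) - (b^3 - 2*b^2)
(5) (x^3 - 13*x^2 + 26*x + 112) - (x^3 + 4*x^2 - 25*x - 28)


(1) = 9*a^2 - a - 4
(2) = 16*o^4 + 14*o^3 + 10*o^2 + 3*o + 2
(3) = 6.567*v^5 - 22.5846*v^4 + 17.084*v^3 - 1.9584*v^2 + 0.8264*v + 0.0104
(4) = -b^3 + 2*b^2 + 1
(5) = -17*x^2 + 51*x + 140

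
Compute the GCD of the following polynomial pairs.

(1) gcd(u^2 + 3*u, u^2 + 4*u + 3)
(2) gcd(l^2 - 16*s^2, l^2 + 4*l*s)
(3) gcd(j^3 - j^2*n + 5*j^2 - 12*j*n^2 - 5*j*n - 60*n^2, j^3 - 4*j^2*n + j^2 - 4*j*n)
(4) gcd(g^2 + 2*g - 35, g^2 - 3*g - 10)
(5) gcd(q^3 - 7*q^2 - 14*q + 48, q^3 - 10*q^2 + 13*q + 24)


(1) = u + 3
(2) = l + 4*s
(3) = gcd((j + 5)*(j - 4*n)*(j + 3*n), j*(j + 1)*(j - 4*n)) = j - 4*n
(4) = g - 5
(5) = q - 8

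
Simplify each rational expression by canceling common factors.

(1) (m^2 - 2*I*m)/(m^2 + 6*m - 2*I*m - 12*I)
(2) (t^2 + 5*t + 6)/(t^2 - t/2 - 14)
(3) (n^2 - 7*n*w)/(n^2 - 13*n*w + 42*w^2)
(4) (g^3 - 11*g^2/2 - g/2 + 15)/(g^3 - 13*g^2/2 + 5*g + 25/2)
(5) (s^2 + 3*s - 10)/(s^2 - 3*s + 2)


(1) = m/(m + 6)
(2) = (2*t^2 + 10*t + 12)/(2*t^2 - t - 28)
(3) = -n/(-n + 6*w)
(4) = (2*g^2 - g - 6)/(2*g^2 - 3*g - 5)
(5) = (s + 5)/(s - 1)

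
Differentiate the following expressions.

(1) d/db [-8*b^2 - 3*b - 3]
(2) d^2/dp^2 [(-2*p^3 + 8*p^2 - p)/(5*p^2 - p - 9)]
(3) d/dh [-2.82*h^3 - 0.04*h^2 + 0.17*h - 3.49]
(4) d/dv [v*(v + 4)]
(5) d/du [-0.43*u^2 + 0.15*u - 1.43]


(1) = -16*b - 3
(2) = 2*(-77*p^3 + 1026*p^2 - 621*p + 657)/(125*p^6 - 75*p^5 - 660*p^4 + 269*p^3 + 1188*p^2 - 243*p - 729)
(3) = -8.46*h^2 - 0.08*h + 0.17
(4) = 2*v + 4
(5) = 0.15 - 0.86*u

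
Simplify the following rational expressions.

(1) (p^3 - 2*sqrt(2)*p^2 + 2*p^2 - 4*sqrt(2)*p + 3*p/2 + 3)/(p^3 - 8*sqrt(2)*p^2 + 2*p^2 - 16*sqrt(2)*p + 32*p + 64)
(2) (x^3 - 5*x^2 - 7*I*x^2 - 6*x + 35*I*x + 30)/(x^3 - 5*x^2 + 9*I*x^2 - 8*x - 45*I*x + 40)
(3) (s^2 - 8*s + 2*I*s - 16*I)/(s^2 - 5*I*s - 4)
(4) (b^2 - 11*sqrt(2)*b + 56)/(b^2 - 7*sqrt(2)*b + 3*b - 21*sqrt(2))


(1) = (2*p^2 - 4*sqrt(2)*p + 3)/(2*p^2 - 16*sqrt(2)*p + 64)
(2) = (x^2 - 7*I*x - 6)/(x^2 + 9*I*x - 8)
(3) = (s^2 + s*(-8 + 2*I) - 16*I)/(s^2 - 5*I*s - 4)
(4) = (b - 4*sqrt(2))/(b + 3)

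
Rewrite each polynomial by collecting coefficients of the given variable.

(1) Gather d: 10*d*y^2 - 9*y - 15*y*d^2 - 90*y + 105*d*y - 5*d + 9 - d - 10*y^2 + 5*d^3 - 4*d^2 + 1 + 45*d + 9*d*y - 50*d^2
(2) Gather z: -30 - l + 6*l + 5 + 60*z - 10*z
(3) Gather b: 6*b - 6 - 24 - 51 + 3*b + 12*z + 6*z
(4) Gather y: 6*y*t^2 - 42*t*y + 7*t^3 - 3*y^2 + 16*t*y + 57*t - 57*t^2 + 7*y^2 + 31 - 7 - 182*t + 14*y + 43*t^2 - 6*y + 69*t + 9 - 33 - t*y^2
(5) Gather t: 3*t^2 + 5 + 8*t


(1) = 5*d^3 + d^2*(-15*y - 54) + d*(10*y^2 + 114*y + 39) - 10*y^2 - 99*y + 10
(2) = 5*l + 50*z - 25
(3) = 9*b + 18*z - 81
(4) = 7*t^3 - 14*t^2 - 56*t + y^2*(4 - t) + y*(6*t^2 - 26*t + 8)
(5) = 3*t^2 + 8*t + 5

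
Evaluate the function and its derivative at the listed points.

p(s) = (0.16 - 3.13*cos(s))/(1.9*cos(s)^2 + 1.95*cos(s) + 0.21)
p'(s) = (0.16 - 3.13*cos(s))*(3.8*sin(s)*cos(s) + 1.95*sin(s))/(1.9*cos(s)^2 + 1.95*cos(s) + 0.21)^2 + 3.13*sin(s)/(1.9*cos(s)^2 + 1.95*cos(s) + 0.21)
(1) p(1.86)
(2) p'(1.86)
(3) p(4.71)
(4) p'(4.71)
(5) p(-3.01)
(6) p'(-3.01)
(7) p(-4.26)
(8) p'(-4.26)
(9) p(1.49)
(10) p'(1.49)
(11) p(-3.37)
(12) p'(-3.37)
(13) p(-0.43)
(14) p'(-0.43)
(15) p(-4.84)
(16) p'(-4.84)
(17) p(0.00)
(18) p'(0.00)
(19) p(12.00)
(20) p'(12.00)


(1) = -5.49
(2) = 8.15
(3) = 0.82
(4) = -22.95
(5) = 22.64
(6) = 34.59
(7) = -5.47
(8) = -4.99
(9) = -0.24
(10) = 6.77
(11) = 28.34
(12) = -92.98
(13) = -0.76
(14) = 0.11
(15) = -0.49
(16) = 3.94
(17) = -0.73
(18) = 0.00
(19) = -0.77
(20) = 0.14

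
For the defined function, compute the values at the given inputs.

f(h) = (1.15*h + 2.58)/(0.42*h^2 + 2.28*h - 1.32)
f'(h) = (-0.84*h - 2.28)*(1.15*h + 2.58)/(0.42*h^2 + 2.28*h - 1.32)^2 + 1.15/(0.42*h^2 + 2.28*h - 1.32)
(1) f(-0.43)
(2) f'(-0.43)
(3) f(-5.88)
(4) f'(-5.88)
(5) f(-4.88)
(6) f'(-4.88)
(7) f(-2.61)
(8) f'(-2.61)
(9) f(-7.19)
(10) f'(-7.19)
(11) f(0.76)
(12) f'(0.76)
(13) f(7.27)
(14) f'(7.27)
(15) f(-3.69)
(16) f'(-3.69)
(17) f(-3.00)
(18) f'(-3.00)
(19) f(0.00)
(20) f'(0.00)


(1) = -0.94
(2) = -1.33
(3) = 20.38
(4) = -269.84
(5) = 1.24
(6) = -1.39
(7) = 0.10
(8) = -0.26
(9) = -1.42
(10) = -1.05
(11) = 5.27
(12) = -21.71
(13) = 0.29
(14) = -0.03
(15) = 0.41
(16) = -0.37
(17) = 0.20
(18) = -0.27
(19) = -1.95
(20) = -4.25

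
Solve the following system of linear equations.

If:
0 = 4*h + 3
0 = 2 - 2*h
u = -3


Then:
No Solution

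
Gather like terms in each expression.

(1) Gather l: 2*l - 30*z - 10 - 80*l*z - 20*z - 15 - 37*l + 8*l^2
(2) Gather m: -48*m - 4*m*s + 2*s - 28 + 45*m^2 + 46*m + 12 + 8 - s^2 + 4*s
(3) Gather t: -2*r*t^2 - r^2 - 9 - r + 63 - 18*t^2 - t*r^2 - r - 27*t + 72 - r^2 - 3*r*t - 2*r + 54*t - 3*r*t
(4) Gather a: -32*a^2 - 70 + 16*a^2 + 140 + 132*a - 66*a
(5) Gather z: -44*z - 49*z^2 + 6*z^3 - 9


(1) = 8*l^2 + l*(-80*z - 35) - 50*z - 25
(2) = 45*m^2 + m*(-4*s - 2) - s^2 + 6*s - 8
(3) = -2*r^2 - 4*r + t^2*(-2*r - 18) + t*(-r^2 - 6*r + 27) + 126
(4) = -16*a^2 + 66*a + 70
(5) = 6*z^3 - 49*z^2 - 44*z - 9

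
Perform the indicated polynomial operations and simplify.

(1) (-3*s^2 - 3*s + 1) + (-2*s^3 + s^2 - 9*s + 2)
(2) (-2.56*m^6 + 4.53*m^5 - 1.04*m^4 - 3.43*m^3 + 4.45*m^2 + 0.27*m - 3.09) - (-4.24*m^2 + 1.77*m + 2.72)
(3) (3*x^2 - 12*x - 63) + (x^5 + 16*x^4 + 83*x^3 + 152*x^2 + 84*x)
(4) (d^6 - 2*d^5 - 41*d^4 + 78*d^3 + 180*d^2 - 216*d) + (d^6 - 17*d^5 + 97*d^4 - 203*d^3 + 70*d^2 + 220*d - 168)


(1) = -2*s^3 - 2*s^2 - 12*s + 3
(2) = -2.56*m^6 + 4.53*m^5 - 1.04*m^4 - 3.43*m^3 + 8.69*m^2 - 1.5*m - 5.81
(3) = x^5 + 16*x^4 + 83*x^3 + 155*x^2 + 72*x - 63
(4) = 2*d^6 - 19*d^5 + 56*d^4 - 125*d^3 + 250*d^2 + 4*d - 168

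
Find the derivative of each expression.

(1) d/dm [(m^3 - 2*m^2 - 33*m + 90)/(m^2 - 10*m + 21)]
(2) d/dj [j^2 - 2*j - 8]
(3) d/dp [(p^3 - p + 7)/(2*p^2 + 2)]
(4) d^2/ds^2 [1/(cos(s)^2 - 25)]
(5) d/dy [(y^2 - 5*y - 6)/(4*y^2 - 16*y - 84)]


(1) = (m^2 - 14*m + 23)/(m^2 - 14*m + 49)
(2) = 2*j - 2
(3) = (p^4 + 4*p^2 - 14*p - 1)/(2*(p^4 + 2*p^2 + 1))
(4) = 2*(-2*sin(s)^4 + 51*sin(s)^2 - 24)/(cos(s)^2 - 25)^3
(5) = (y^2 - 30*y + 81)/(4*(y^4 - 8*y^3 - 26*y^2 + 168*y + 441))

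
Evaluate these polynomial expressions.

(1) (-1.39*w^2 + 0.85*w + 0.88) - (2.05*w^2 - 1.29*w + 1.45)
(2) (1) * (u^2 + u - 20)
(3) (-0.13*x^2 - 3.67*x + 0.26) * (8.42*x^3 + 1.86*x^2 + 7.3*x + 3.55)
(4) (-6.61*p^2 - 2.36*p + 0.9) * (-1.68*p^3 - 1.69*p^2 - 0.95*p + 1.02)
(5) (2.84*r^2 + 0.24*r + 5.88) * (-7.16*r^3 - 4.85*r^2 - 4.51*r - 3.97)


(1) = -3.44*w^2 + 2.14*w - 0.57
(2) = u^2 + u - 20
(3) = -1.0946*x^5 - 31.1432*x^4 - 5.586*x^3 - 26.7689*x^2 - 11.1305*x + 0.923
(4) = 11.1048*p^5 + 15.1357*p^4 + 8.7559*p^3 - 6.0212*p^2 - 3.2622*p + 0.918
(5) = -20.3344*r^5 - 15.4924*r^4 - 56.0732*r^3 - 40.8752*r^2 - 27.4716*r - 23.3436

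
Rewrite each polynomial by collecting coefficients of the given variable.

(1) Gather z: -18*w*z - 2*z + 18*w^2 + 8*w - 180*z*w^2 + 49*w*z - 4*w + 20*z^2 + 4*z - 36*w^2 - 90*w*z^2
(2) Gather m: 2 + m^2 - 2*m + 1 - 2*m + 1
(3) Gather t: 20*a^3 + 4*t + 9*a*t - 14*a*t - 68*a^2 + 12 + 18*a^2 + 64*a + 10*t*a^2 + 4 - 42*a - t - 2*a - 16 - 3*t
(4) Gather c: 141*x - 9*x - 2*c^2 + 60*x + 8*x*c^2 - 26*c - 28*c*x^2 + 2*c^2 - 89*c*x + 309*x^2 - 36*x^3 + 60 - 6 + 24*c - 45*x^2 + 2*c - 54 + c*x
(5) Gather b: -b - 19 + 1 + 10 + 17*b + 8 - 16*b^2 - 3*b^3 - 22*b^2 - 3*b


(1) = -18*w^2 + 4*w + z^2*(20 - 90*w) + z*(-180*w^2 + 31*w + 2)
(2) = m^2 - 4*m + 4
(3) = 20*a^3 - 50*a^2 + 20*a + t*(10*a^2 - 5*a)
(4) = 8*c^2*x + c*(-28*x^2 - 88*x) - 36*x^3 + 264*x^2 + 192*x
(5) = -3*b^3 - 38*b^2 + 13*b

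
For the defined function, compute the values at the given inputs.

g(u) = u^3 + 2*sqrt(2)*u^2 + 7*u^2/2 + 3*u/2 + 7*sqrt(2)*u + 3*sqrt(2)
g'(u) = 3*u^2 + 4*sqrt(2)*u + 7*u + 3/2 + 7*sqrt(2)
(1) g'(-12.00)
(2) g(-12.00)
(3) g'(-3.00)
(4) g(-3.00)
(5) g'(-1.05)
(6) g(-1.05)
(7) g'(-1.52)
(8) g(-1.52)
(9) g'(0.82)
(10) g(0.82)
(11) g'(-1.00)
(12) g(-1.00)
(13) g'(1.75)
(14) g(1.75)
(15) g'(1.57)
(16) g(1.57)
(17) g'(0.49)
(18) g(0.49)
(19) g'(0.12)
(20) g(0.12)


(1) = 291.52
(2) = -949.26
(3) = 0.43
(4) = 0.00
(5) = 1.42
(6) = -1.91
(7) = -0.91
(8) = -1.98
(9) = 23.80
(10) = 18.40
(11) = 1.74
(12) = -1.83
(13) = 42.74
(14) = 48.93
(15) = 38.67
(16) = 41.61
(17) = 18.32
(18) = 11.47
(19) = 12.96
(20) = 5.70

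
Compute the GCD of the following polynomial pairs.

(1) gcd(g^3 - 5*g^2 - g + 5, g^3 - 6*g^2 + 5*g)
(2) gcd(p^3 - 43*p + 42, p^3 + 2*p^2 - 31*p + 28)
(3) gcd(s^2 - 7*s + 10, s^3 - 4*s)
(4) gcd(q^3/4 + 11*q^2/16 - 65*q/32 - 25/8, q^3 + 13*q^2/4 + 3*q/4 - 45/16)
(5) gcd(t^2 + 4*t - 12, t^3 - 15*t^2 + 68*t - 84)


(1) = g^2 - 6*g + 5
(2) = p^2 + 6*p - 7
(3) = gcd((s - 5)*(s - 2), s*(s - 2)*(s + 2)) = s - 2
(4) = 1
(5) = gcd((t - 2)*(t + 6), (t - 7)*(t - 6)*(t - 2)) = t - 2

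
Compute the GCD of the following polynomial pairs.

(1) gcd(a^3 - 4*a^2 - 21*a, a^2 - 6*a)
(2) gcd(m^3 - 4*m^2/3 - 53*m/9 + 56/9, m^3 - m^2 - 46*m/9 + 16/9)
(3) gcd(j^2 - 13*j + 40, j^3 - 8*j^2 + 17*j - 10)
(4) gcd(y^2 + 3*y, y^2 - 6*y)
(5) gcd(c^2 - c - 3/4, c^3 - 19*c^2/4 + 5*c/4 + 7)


(1) = gcd(a*(a - 7)*(a + 3), a*(a - 6)) = a
(2) = m - 8/3
(3) = gcd((j - 8)*(j - 5), (j - 5)*(j - 2)*(j - 1)) = j - 5
(4) = gcd(y*(y + 3), y*(y - 6)) = y
(5) = gcd((c - 3/2)*(c + 1/2), (c - 4)*(c - 7/4)*(c + 1)) = 1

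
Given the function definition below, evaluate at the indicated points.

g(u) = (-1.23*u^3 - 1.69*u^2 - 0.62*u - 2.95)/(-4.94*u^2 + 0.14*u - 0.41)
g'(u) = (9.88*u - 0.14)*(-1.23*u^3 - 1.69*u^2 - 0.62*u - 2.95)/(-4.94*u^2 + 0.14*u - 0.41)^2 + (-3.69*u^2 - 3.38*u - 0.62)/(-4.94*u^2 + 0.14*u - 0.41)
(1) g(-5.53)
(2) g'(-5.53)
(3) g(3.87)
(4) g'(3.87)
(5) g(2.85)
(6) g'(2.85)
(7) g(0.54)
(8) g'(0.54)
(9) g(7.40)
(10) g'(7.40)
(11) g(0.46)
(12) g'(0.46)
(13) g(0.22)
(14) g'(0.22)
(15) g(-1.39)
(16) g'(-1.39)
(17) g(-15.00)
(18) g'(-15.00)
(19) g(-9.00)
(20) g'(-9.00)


(1) = -1.03
(2) = 0.25
(3) = 1.38
(4) = 0.22
(5) = 1.17
(6) = 0.19
(7) = 2.24
(8) = -4.57
(9) = 2.22
(10) = 0.24
(11) = 2.67
(12) = -6.33
(13) = 5.15
(14) = -14.43
(15) = 0.20
(16) = 0.58
(17) = -3.39
(18) = 0.25
(19) = -1.90
(20) = 0.25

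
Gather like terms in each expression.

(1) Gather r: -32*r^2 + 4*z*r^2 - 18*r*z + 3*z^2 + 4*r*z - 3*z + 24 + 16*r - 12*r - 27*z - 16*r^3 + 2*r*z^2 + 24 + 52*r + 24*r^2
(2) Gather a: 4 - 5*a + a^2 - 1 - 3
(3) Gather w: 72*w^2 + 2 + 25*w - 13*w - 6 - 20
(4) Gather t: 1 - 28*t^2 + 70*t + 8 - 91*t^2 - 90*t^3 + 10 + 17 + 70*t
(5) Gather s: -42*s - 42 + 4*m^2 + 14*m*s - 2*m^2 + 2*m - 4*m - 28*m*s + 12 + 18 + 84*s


(1) = -16*r^3 + r^2*(4*z - 8) + r*(2*z^2 - 14*z + 56) + 3*z^2 - 30*z + 48
(2) = a^2 - 5*a
(3) = 72*w^2 + 12*w - 24
(4) = -90*t^3 - 119*t^2 + 140*t + 36
(5) = 2*m^2 - 2*m + s*(42 - 14*m) - 12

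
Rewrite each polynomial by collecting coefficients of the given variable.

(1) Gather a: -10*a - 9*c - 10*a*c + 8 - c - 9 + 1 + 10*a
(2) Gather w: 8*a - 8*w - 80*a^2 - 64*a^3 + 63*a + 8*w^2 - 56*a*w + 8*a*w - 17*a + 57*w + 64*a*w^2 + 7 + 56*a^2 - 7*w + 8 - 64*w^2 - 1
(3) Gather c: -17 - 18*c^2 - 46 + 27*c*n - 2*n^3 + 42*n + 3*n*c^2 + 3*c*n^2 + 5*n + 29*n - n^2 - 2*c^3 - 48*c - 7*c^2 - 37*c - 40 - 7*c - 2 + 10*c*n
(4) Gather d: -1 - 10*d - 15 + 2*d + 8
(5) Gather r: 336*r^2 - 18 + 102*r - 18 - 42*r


(1) = -10*a*c - 10*c
(2) = -64*a^3 - 24*a^2 + 54*a + w^2*(64*a - 56) + w*(42 - 48*a) + 14
(3) = -2*c^3 + c^2*(3*n - 25) + c*(3*n^2 + 37*n - 92) - 2*n^3 - n^2 + 76*n - 105
(4) = -8*d - 8
(5) = 336*r^2 + 60*r - 36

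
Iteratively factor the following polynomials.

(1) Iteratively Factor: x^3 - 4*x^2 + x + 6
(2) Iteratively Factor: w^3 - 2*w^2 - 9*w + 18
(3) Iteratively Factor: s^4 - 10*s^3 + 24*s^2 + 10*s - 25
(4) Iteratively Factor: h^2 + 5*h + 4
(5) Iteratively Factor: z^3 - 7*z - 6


(1) = (x - 2)*(x^2 - 2*x - 3) = (x - 3)*(x - 2)*(x + 1)
(2) = (w - 3)*(w^2 + w - 6) = (w - 3)*(w - 2)*(w + 3)
(3) = (s - 5)*(s^3 - 5*s^2 - s + 5) = (s - 5)*(s - 1)*(s^2 - 4*s - 5) = (s - 5)^2*(s - 1)*(s + 1)
(4) = (h + 4)*(h + 1)
(5) = (z + 1)*(z^2 - z - 6) = (z - 3)*(z + 1)*(z + 2)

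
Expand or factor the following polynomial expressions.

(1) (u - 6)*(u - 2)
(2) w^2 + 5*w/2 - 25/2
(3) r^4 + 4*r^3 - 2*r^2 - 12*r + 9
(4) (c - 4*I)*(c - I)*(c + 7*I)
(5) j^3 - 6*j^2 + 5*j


(1) = u^2 - 8*u + 12
(2) = (w - 5/2)*(w + 5)
(3) = (r - 1)^2*(r + 3)^2
(4) = c^3 + 2*I*c^2 + 31*c - 28*I
(5) = j*(j - 5)*(j - 1)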